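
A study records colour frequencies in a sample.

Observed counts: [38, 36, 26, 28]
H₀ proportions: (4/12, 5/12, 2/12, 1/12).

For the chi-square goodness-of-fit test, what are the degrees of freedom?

degrees of freedom = 3

df = k − 1 = 4 − 1 = 3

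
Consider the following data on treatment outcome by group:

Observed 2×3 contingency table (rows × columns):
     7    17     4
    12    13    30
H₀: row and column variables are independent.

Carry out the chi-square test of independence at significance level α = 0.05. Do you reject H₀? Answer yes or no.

Row totals [28, 55], col totals [19, 30, 34], n=83
χ² = (7−6.41)²/6.41 + (17−10.12)²/10.12 + (4−11.47)²/11.47 + (12−12.59)²/12.59 + (13−19.88)²/19.88 + (30−22.53)²/22.53 = 14.4807
df = 2
p-value (upper-tail) = 0.00072
At α=0.05: p < α → reject H₀

reject H₀: yes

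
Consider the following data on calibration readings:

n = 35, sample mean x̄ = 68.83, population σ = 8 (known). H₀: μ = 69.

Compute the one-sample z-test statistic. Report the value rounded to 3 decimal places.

test statistic = -0.126

SE = σ/√n = 8/√35 = 1.3522
z = (x̄−μ₀)/SE = (68.83−69)/1.3522 = -0.1257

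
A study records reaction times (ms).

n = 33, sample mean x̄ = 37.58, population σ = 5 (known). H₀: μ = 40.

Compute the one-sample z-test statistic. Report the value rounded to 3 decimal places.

SE = σ/√n = 5/√33 = 0.8704
z = (x̄−μ₀)/SE = (37.58−40)/0.8704 = -2.7804

test statistic = -2.780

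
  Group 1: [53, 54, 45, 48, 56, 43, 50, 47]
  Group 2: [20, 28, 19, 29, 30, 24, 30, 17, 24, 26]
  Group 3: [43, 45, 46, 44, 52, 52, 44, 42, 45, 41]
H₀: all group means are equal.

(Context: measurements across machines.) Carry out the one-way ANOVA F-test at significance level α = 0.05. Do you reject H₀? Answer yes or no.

Group means [49.50, 24.70, 45.40], grand mean 39.179
SSB = Σnᵢ(x̄ᵢ−x̄)² = 3335.607; SSW = ΣΣ(x−x̄ᵢ)² = 476.500
MSB = 3335.607/2 = 1667.8036; MSW = 476.500/25 = 19.0600
F = MSB/MSW = 87.5028
df = (2, 25)
p-value (upper-tail) = 0.00000
At α=0.05: p < α → reject H₀

reject H₀: yes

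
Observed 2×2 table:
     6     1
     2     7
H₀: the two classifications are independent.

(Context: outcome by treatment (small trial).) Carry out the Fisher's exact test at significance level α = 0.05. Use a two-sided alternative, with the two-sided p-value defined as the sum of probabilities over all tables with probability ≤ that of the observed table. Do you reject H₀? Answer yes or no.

Margins: r₁=7, r₂=9, c₁=8, c₂=8, n=16
p_obs = C(7,6)·C(9,2)/C(16,8); sum pmf over tables with pmf ≤ p_obs
p-value (two-sided) = 0.04056
At α=0.05: p < α → reject H₀

reject H₀: yes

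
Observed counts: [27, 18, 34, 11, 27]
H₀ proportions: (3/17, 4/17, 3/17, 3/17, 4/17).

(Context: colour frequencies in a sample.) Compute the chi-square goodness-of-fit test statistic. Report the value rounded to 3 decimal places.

n = 117; E_i = n·p_i = [20.65, 27.53, 20.65, 20.65, 27.53]
χ² = (27−20.65)²/20.65 + (18−27.53)²/27.53 + (34−20.65)²/20.65 + (11−20.65)²/20.65 + (27−27.53)²/27.53 = 18.4067
df = 4

test statistic = 18.407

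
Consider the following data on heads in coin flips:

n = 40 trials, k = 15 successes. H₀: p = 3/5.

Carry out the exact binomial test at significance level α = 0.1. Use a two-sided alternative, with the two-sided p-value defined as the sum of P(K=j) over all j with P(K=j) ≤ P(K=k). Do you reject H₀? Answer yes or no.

Exact binomial: n=40, k=15, p₀=3/5=0.6000
P(X=j) = C(n,j)·p₀^j·(1−p₀)^(n−j); p = Σ P(X=j) over j with P(X=j) ≤ P(X=15)
p-value (two-sided) = 0.00540
At α=0.1: p < α → reject H₀

reject H₀: yes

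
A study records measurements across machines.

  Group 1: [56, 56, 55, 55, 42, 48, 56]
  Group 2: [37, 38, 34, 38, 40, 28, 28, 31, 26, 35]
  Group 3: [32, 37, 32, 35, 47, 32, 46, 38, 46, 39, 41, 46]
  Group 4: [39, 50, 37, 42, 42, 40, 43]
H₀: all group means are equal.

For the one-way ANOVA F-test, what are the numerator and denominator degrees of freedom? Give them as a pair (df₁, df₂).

k = 4 groups, N = 36 total
df = (k−1, N−k) = (4−1, 36−4) = (3, 32)

degrees of freedom = [3, 32]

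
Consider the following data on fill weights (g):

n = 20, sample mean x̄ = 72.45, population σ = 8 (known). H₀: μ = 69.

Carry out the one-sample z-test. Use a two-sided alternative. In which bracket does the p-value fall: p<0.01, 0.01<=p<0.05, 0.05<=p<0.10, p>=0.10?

p-value bracket: 0.05<=p<0.10

SE = σ/√n = 8/√20 = 1.7889
z = (x̄−μ₀)/SE = (72.45−69)/1.7889 = 1.9286
p-value (two-sided) = 0.05378
→ bracket: 0.05<=p<0.10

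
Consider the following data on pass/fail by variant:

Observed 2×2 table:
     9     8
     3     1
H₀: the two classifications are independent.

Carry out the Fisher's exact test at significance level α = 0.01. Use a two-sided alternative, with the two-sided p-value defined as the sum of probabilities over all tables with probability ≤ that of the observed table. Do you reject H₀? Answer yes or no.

Margins: r₁=17, r₂=4, c₁=12, c₂=9, n=21
p_obs = C(17,9)·C(4,3)/C(21,12); sum pmf over tables with pmf ≤ p_obs
p-value (two-sided) = 0.60301
At α=0.01: p ≥ α → fail to reject H₀

reject H₀: no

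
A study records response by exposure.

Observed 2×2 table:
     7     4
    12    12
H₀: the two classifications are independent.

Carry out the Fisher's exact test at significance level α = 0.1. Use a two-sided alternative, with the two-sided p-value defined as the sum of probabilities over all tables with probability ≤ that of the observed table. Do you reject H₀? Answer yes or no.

reject H₀: no

Margins: r₁=11, r₂=24, c₁=19, c₂=16, n=35
p_obs = C(11,7)·C(24,12)/C(35,19); sum pmf over tables with pmf ≤ p_obs
p-value (two-sided) = 0.49277
At α=0.1: p ≥ α → fail to reject H₀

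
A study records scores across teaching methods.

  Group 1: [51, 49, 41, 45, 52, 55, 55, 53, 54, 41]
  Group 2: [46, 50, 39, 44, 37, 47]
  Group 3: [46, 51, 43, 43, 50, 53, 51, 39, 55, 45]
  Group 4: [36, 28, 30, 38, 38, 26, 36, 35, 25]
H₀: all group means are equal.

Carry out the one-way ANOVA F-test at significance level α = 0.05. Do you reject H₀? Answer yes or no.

Group means [49.60, 43.83, 47.60, 32.44], grand mean 43.629
SSB = Σnᵢ(x̄ᵢ−x̄)² = 1640.316; SSW = ΣΣ(x−x̄ᵢ)² = 843.856
MSB = 1640.316/3 = 546.7720; MSW = 843.856/31 = 27.2211
F = MSB/MSW = 20.0863
df = (3, 31)
p-value (upper-tail) = 0.00000
At α=0.05: p < α → reject H₀

reject H₀: yes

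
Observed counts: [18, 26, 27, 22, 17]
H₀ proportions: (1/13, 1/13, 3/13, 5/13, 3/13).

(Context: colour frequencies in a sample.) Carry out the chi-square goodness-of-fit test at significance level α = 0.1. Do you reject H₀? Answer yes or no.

n = 110; E_i = n·p_i = [8.46, 8.46, 25.38, 42.31, 25.38]
χ² = (18−8.46)²/8.46 + (26−8.46)²/8.46 + (27−25.38)²/25.38 + (22−42.31)²/42.31 + (17−25.38)²/25.38 = 59.7248
df = 4
p-value (upper-tail) = 0.00000
At α=0.1: p < α → reject H₀

reject H₀: yes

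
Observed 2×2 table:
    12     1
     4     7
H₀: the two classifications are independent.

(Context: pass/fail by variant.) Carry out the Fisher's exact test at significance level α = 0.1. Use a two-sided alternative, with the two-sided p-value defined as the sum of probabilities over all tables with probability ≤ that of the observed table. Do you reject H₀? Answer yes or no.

reject H₀: yes

Margins: r₁=13, r₂=11, c₁=16, c₂=8, n=24
p_obs = C(13,12)·C(11,4)/C(24,16); sum pmf over tables with pmf ≤ p_obs
p-value (two-sided) = 0.00781
At α=0.1: p < α → reject H₀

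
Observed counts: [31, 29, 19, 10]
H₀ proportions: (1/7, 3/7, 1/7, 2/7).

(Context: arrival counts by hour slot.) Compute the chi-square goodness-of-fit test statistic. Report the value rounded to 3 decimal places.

test statistic = 40.959

n = 89; E_i = n·p_i = [12.71, 38.14, 12.71, 25.43]
χ² = (31−12.71)²/12.71 + (29−38.14)²/38.14 + (19−12.71)²/12.71 + (10−25.43)²/25.43 = 40.9588
df = 3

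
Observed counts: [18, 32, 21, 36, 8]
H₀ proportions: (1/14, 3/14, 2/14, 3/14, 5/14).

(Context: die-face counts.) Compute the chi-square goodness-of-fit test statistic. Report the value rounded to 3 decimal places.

n = 115; E_i = n·p_i = [8.21, 24.64, 16.43, 24.64, 41.07]
χ² = (18−8.21)²/8.21 + (32−24.64)²/24.64 + (21−16.43)²/16.43 + (36−24.64)²/24.64 + (8−41.07)²/41.07 = 46.9901
df = 4

test statistic = 46.990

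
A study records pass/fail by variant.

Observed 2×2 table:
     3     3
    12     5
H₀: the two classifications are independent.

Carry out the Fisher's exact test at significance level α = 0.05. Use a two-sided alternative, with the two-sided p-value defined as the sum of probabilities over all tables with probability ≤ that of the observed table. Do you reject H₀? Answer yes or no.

Margins: r₁=6, r₂=17, c₁=15, c₂=8, n=23
p_obs = C(6,3)·C(17,12)/C(23,15); sum pmf over tables with pmf ≤ p_obs
p-value (two-sided) = 0.62139
At α=0.05: p ≥ α → fail to reject H₀

reject H₀: no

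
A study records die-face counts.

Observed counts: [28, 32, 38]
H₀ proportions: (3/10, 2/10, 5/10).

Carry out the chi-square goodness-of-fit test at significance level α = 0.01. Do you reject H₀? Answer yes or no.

n = 98; E_i = n·p_i = [29.40, 19.60, 49.00]
χ² = (28−29.40)²/29.40 + (32−19.60)²/19.60 + (38−49.00)²/49.00 = 10.3810
df = 2
p-value (upper-tail) = 0.00557
At α=0.01: p < α → reject H₀

reject H₀: yes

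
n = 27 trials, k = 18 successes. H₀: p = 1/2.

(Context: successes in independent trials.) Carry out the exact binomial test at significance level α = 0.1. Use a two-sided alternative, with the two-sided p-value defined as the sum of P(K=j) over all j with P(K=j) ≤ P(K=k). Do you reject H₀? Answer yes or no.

reject H₀: no

Exact binomial: n=27, k=18, p₀=1/2=0.5000
P(X=j) = C(n,j)·p₀^j·(1−p₀)^(n−j); p = Σ P(X=j) over j with P(X=j) ≤ P(X=18)
p-value (two-sided) = 0.12208
At α=0.1: p ≥ α → fail to reject H₀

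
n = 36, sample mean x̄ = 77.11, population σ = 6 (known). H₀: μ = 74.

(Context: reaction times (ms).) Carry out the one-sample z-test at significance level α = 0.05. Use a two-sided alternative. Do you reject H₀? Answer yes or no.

reject H₀: yes

SE = σ/√n = 6/√36 = 1.0000
z = (x̄−μ₀)/SE = (77.11−74)/1.0000 = 3.1100
p-value (two-sided) = 0.00187
At α=0.05: p < α → reject H₀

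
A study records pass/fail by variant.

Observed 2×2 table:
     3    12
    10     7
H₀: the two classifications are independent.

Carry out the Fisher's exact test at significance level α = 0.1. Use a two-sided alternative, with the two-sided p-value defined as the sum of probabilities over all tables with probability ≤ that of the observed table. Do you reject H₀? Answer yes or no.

reject H₀: yes

Margins: r₁=15, r₂=17, c₁=13, c₂=19, n=32
p_obs = C(15,3)·C(17,10)/C(32,13); sum pmf over tables with pmf ≤ p_obs
p-value (two-sided) = 0.03592
At α=0.1: p < α → reject H₀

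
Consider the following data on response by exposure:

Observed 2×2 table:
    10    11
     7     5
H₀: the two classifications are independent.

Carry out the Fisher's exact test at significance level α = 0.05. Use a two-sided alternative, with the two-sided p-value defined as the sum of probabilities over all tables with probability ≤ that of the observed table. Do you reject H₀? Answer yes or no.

reject H₀: no

Margins: r₁=21, r₂=12, c₁=17, c₂=16, n=33
p_obs = C(21,10)·C(12,7)/C(33,17); sum pmf over tables with pmf ≤ p_obs
p-value (two-sided) = 0.72068
At α=0.05: p ≥ α → fail to reject H₀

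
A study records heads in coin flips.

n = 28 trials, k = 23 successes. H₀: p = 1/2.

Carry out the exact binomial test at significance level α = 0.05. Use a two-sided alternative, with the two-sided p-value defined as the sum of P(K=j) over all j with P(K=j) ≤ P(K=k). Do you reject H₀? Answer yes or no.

Exact binomial: n=28, k=23, p₀=1/2=0.5000
P(X=j) = C(n,j)·p₀^j·(1−p₀)^(n−j); p = Σ P(X=j) over j with P(X=j) ≤ P(X=23)
p-value (two-sided) = 0.00091
At α=0.05: p < α → reject H₀

reject H₀: yes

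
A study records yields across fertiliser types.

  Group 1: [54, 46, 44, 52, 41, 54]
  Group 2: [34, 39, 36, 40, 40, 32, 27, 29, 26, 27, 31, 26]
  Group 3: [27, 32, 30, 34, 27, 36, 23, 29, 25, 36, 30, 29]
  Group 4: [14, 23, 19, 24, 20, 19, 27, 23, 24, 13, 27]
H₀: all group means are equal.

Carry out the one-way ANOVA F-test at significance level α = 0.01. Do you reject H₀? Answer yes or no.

Group means [48.50, 32.25, 29.83, 21.18], grand mean 30.951
SSB = Σnᵢ(x̄ᵢ−x̄)² = 2932.849; SSW = ΣΣ(x−x̄ᵢ)² = 889.053
MSB = 2932.849/3 = 977.6165; MSW = 889.053/37 = 24.0285
F = MSB/MSW = 40.6858
df = (3, 37)
p-value (upper-tail) = 0.00000
At α=0.01: p < α → reject H₀

reject H₀: yes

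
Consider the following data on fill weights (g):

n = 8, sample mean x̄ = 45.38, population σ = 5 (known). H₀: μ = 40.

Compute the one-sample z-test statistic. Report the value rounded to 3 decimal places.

SE = σ/√n = 5/√8 = 1.7678
z = (x̄−μ₀)/SE = (45.38−40)/1.7678 = 3.0434

test statistic = 3.043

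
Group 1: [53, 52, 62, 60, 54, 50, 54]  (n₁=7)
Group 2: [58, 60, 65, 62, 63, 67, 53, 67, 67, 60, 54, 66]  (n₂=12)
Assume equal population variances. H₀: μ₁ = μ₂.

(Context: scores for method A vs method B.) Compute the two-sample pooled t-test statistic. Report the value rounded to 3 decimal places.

x̄₁=55.000, s₁=4.359, n₁=7
x̄₂=61.833, s₂=4.951, n₂=12
s_p² = [6·4.359² + 11·4.951²]/17 = 22.5686
SE = √(s_p²·(1/7+1/12)) = 2.2594
t = (55.000−61.833)/2.2594 = -3.0244
df = 17

test statistic = -3.024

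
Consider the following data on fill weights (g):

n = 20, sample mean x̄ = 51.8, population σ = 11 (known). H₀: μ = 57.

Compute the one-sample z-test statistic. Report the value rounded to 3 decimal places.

test statistic = -2.114

SE = σ/√n = 11/√20 = 2.4597
z = (x̄−μ₀)/SE = (51.8−57)/2.4597 = -2.1141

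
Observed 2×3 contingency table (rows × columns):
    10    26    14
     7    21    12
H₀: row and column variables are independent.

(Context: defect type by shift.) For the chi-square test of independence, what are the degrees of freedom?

df = (r−1)(c−1) = (2−1)·(3−1) = 2

degrees of freedom = 2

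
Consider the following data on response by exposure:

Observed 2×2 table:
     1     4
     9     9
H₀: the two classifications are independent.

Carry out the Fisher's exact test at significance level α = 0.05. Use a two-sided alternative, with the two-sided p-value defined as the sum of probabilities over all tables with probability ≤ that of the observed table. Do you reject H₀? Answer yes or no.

reject H₀: no

Margins: r₁=5, r₂=18, c₁=10, c₂=13, n=23
p_obs = C(5,1)·C(18,9)/C(23,10); sum pmf over tables with pmf ≤ p_obs
p-value (two-sided) = 0.33936
At α=0.05: p ≥ α → fail to reject H₀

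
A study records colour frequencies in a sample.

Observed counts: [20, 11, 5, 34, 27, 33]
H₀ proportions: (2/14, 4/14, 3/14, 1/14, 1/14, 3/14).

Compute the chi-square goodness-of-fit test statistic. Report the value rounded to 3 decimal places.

test statistic = 137.786

n = 130; E_i = n·p_i = [18.57, 37.14, 27.86, 9.29, 9.29, 27.86]
χ² = (20−18.57)²/18.57 + (11−37.14)²/37.14 + (5−27.86)²/27.86 + (34−9.29)²/9.29 + (27−9.29)²/9.29 + (33−27.86)²/27.86 = 137.7859
df = 5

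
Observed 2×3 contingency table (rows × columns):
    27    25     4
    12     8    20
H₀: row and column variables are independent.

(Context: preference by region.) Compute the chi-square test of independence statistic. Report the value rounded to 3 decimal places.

test statistic = 23.170

Row totals [56, 40], col totals [39, 33, 24], n=96
χ² = (27−22.75)²/22.75 + (25−19.25)²/19.25 + (4−14.00)²/14.00 + (12−16.25)²/16.25 + (8−13.75)²/13.75 + (20−10.00)²/10.00 = 23.1704
df = 2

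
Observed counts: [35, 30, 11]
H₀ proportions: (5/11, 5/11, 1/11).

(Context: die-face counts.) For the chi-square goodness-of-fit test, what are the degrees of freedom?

df = k − 1 = 3 − 1 = 2

degrees of freedom = 2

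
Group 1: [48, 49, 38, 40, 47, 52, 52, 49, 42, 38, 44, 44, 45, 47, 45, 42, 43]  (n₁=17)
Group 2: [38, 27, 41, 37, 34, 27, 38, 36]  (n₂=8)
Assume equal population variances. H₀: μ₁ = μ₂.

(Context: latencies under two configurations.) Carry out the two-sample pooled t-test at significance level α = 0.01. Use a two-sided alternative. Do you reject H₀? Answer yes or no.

reject H₀: yes

x̄₁=45.000, s₁=4.287, n₁=17
x̄₂=34.750, s₂=5.175, n₂=8
s_p² = [16·4.287² + 7·5.175²]/23 = 20.9348
SE = √(s_p²·(1/17+1/8)) = 1.9617
t = (45.000−34.750)/1.9617 = 5.2250
df = 23
p-value (two-sided) = 0.00003
At α=0.01: p < α → reject H₀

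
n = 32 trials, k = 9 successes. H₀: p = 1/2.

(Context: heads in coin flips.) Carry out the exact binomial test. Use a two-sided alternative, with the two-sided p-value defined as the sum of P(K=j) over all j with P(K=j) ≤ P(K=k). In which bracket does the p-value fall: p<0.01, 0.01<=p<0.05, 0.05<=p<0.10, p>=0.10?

Exact binomial: n=32, k=9, p₀=1/2=0.5000
P(X=j) = C(n,j)·p₀^j·(1−p₀)^(n−j); p = Σ P(X=j) over j with P(X=j) ≤ P(X=9)
p-value (two-sided) = 0.02006
→ bracket: 0.01<=p<0.05

p-value bracket: 0.01<=p<0.05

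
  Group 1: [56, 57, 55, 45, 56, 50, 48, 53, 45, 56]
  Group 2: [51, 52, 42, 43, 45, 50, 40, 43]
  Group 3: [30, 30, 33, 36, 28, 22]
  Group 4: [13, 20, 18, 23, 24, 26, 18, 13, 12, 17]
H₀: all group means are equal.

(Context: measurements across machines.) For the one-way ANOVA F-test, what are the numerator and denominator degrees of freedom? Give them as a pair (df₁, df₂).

degrees of freedom = [3, 30]

k = 4 groups, N = 34 total
df = (k−1, N−k) = (4−1, 34−4) = (3, 30)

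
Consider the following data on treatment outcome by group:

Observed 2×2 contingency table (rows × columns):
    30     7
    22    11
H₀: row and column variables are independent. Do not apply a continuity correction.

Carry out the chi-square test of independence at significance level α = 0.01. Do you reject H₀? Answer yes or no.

Row totals [37, 33], col totals [52, 18], n=70
χ² = (30−27.49)²/27.49 + (7−9.51)²/9.51 + (22−24.51)²/24.51 + (11−8.49)²/8.49 = 1.8973
df = 1
p-value (upper-tail) = 0.16838
At α=0.01: p ≥ α → fail to reject H₀

reject H₀: no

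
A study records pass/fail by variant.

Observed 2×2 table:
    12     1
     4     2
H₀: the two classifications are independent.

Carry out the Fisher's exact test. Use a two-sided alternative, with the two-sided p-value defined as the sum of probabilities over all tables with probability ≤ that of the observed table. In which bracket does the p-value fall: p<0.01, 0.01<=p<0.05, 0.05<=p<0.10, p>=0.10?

Margins: r₁=13, r₂=6, c₁=16, c₂=3, n=19
p_obs = C(13,12)·C(6,4)/C(19,16); sum pmf over tables with pmf ≤ p_obs
p-value (two-sided) = 0.22188
→ bracket: p>=0.10

p-value bracket: p>=0.10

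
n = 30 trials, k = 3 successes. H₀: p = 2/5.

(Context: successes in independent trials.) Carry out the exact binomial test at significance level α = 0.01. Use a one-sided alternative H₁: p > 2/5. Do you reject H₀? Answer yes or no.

Exact binomial: n=30, k=3, p₀=2/5=0.4000
P(X≥3) from Σ C(n,i)·p₀^i·(1−p₀)^(n−i)
p-value (one-sided, H₁ greater) = 0.99995
At α=0.01: p ≥ α → fail to reject H₀

reject H₀: no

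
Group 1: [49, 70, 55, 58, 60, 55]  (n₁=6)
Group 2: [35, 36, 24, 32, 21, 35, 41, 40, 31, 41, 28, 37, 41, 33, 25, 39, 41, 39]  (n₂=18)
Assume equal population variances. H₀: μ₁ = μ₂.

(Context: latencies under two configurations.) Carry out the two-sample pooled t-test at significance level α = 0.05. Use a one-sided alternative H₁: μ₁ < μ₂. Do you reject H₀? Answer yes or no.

reject H₀: no

x̄₁=57.833, s₁=7.026, n₁=6
x̄₂=34.389, s₂=6.391, n₂=18
s_p² = [5·7.026² + 17·6.391²]/22 = 42.7778
SE = √(s_p²·(1/6+1/18)) = 3.0832
t = (57.833−34.389)/3.0832 = 7.6039
df = 22
p-value (one-sided, H₁ less) = 1.00000
At α=0.05: p ≥ α → fail to reject H₀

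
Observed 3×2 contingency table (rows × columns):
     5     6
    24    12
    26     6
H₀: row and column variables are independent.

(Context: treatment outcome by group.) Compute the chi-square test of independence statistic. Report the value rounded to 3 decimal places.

test statistic = 5.232

Row totals [11, 36, 32], col totals [55, 24], n=79
χ² = (5−7.66)²/7.66 + (6−3.34)²/3.34 + (24−25.06)²/25.06 + (12−10.94)²/10.94 + (26−22.28)²/22.28 + (6−9.72)²/9.72 = 5.2320
df = 2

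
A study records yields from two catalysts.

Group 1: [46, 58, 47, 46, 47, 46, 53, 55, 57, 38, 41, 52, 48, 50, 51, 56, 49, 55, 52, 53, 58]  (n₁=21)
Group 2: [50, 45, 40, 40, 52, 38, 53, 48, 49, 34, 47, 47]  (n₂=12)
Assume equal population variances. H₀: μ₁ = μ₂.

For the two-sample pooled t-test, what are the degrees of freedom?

degrees of freedom = 31

df = n₁ + n₂ − 2 = 21 + 12 − 2 = 31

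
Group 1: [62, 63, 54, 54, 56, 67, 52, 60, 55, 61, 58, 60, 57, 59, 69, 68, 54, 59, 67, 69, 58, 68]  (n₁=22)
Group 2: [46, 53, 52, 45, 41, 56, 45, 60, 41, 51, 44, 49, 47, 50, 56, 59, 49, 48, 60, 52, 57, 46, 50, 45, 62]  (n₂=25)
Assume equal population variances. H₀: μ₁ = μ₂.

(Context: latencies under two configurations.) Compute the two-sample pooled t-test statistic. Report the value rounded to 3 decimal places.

test statistic = 5.852

x̄₁=60.455, s₁=5.475, n₁=22
x̄₂=50.560, s₂=6.042, n₂=25
s_p² = [21·5.475² + 24·6.042²]/45 = 33.4581
SE = √(s_p²·(1/22+1/25)) = 1.6909
t = (60.455−50.560)/1.6909 = 5.8516
df = 45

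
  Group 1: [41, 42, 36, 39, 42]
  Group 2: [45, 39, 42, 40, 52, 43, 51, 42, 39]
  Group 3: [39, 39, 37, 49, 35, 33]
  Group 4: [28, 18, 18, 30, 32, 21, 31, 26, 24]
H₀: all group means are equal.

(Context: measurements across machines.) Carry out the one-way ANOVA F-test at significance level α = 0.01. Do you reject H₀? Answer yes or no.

Group means [40.00, 43.67, 38.67, 25.33], grand mean 36.310
SSB = Σnᵢ(x̄ᵢ−x̄)² = 1672.874; SSW = ΣΣ(x−x̄ᵢ)² = 603.333
MSB = 1672.874/3 = 557.6245; MSW = 603.333/25 = 24.1333
F = MSB/MSW = 23.1060
df = (3, 25)
p-value (upper-tail) = 0.00000
At α=0.01: p < α → reject H₀

reject H₀: yes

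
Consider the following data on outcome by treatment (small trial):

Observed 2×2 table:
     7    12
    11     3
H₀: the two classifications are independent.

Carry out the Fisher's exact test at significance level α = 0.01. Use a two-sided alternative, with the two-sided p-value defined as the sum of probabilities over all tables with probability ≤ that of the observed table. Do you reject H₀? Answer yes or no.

Margins: r₁=19, r₂=14, c₁=18, c₂=15, n=33
p_obs = C(19,7)·C(14,11)/C(33,18); sum pmf over tables with pmf ≤ p_obs
p-value (two-sided) = 0.03290
At α=0.01: p ≥ α → fail to reject H₀

reject H₀: no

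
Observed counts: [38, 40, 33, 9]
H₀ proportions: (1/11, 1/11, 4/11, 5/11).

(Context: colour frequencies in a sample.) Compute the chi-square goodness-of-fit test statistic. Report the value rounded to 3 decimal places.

n = 120; E_i = n·p_i = [10.91, 10.91, 43.64, 54.55]
χ² = (38−10.91)²/10.91 + (40−10.91)²/10.91 + (33−43.64)²/43.64 + (9−54.55)²/54.55 = 185.4746
df = 3

test statistic = 185.475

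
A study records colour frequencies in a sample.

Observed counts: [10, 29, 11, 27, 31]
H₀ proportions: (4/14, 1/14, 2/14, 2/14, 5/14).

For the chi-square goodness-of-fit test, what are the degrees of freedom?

degrees of freedom = 4

df = k − 1 = 5 − 1 = 4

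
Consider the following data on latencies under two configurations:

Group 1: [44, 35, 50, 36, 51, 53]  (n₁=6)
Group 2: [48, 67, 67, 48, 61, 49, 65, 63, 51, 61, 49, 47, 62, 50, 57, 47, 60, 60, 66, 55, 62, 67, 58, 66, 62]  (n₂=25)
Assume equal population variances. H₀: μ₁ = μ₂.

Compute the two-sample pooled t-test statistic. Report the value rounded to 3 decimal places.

test statistic = -3.934

x̄₁=44.833, s₁=7.834, n₁=6
x̄₂=57.920, s₂=7.205, n₂=25
s_p² = [5·7.834² + 24·7.205²]/29 = 53.5405
SE = √(s_p²·(1/6+1/25)) = 3.3264
t = (44.833−57.920)/3.3264 = -3.9342
df = 29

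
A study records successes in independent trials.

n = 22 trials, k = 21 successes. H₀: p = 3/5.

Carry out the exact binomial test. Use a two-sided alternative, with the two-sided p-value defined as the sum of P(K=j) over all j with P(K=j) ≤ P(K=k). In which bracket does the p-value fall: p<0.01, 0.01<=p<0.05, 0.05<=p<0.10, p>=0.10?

Exact binomial: n=22, k=21, p₀=3/5=0.6000
P(X=j) = C(n,j)·p₀^j·(1−p₀)^(n−j); p = Σ P(X=j) over j with P(X=j) ≤ P(X=21)
p-value (two-sided) = 0.00028
→ bracket: p<0.01

p-value bracket: p<0.01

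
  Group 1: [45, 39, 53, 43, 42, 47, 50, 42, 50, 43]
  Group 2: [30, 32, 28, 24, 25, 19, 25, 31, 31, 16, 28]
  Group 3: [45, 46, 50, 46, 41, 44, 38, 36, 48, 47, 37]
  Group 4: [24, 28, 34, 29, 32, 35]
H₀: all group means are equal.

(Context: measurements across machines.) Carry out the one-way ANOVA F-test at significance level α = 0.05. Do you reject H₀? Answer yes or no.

reject H₀: yes

Group means [45.40, 26.27, 43.45, 30.33], grand mean 36.921
SSB = Σnᵢ(x̄ᵢ−x̄)² = 2696.121; SSW = ΣΣ(x−x̄ᵢ)² = 752.642
MSB = 2696.121/3 = 898.7069; MSW = 752.642/34 = 22.1365
F = MSB/MSW = 40.5983
df = (3, 34)
p-value (upper-tail) = 0.00000
At α=0.05: p < α → reject H₀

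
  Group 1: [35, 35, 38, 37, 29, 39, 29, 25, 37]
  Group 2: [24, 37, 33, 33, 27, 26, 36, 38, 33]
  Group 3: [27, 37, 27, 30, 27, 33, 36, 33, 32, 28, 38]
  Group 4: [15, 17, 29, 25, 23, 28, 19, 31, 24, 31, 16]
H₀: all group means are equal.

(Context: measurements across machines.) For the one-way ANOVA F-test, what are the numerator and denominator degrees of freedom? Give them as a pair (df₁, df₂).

k = 4 groups, N = 40 total
df = (k−1, N−k) = (4−1, 40−4) = (3, 36)

degrees of freedom = [3, 36]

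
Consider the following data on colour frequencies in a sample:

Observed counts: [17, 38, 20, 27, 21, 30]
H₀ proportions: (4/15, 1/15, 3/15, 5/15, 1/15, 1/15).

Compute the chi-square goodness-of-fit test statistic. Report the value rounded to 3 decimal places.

n = 153; E_i = n·p_i = [40.80, 10.20, 30.60, 51.00, 10.20, 10.20]
χ² = (17−40.80)²/40.80 + (38−10.20)²/10.20 + (20−30.60)²/30.60 + (27−51.00)²/51.00 + (21−10.20)²/10.20 + (30−10.20)²/10.20 = 154.4886
df = 5

test statistic = 154.489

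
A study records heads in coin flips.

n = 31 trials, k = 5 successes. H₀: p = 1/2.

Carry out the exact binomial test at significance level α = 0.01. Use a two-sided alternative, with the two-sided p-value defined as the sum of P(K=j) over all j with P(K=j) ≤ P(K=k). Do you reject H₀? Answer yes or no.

Exact binomial: n=31, k=5, p₀=1/2=0.5000
P(X=j) = C(n,j)·p₀^j·(1−p₀)^(n−j); p = Σ P(X=j) over j with P(X=j) ≤ P(X=5)
p-value (two-sided) = 0.00019
At α=0.01: p < α → reject H₀

reject H₀: yes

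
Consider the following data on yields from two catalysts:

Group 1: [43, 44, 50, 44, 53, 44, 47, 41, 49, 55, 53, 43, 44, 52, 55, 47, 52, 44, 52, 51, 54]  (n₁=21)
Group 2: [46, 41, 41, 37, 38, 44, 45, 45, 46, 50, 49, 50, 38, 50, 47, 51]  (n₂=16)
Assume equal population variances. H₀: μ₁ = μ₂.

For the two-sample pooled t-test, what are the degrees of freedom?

df = n₁ + n₂ − 2 = 21 + 16 − 2 = 35

degrees of freedom = 35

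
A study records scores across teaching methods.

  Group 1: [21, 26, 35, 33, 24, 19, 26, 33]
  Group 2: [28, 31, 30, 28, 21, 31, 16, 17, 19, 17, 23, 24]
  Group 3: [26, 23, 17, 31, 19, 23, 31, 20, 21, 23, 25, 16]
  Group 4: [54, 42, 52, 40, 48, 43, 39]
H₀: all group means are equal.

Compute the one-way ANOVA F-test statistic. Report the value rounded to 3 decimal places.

Group means [27.12, 23.75, 22.92, 45.43], grand mean 28.077
SSB = Σnᵢ(x̄ᵢ−x̄)² = 2659.013; SSW = ΣΣ(x−x̄ᵢ)² = 1075.756
MSB = 2659.013/3 = 886.3378; MSW = 1075.756/35 = 30.7359
F = MSB/MSW = 28.8372
df = (3, 35)

test statistic = 28.837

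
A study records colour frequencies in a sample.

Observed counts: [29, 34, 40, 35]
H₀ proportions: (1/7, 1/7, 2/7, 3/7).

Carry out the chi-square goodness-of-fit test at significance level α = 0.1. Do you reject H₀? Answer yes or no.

reject H₀: yes

n = 138; E_i = n·p_i = [19.71, 19.71, 39.43, 59.14]
χ² = (29−19.71)²/19.71 + (34−19.71)²/19.71 + (40−39.43)²/39.43 + (35−59.14)²/59.14 = 24.5894
df = 3
p-value (upper-tail) = 0.00002
At α=0.1: p < α → reject H₀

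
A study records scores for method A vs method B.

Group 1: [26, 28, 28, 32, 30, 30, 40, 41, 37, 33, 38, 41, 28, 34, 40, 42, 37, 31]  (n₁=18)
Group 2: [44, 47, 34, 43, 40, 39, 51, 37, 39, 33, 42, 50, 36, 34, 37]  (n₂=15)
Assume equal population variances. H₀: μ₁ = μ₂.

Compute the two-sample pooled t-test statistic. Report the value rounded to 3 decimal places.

test statistic = -3.211

x̄₁=34.222, s₁=5.342, n₁=18
x̄₂=40.400, s₂=5.692, n₂=15
s_p² = [17·5.342² + 14·5.692²]/31 = 30.2810
SE = √(s_p²·(1/18+1/15)) = 1.9238
t = (34.222−40.400)/1.9238 = -3.2112
df = 31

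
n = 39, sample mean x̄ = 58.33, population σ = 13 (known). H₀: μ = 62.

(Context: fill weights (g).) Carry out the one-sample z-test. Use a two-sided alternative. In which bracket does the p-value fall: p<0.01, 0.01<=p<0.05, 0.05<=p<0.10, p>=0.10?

p-value bracket: 0.05<=p<0.10

SE = σ/√n = 13/√39 = 2.0817
z = (x̄−μ₀)/SE = (58.33−62)/2.0817 = -1.7630
p-value (two-sided) = 0.07790
→ bracket: 0.05<=p<0.10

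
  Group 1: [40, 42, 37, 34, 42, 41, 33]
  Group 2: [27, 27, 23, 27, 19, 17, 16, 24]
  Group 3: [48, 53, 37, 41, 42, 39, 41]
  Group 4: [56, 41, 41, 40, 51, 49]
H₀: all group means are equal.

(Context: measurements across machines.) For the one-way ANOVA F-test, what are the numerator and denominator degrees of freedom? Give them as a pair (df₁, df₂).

degrees of freedom = [3, 24]

k = 4 groups, N = 28 total
df = (k−1, N−k) = (4−1, 28−4) = (3, 24)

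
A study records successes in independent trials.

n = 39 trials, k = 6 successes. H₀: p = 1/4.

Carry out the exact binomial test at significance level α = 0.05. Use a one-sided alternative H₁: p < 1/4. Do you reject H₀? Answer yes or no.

Exact binomial: n=39, k=6, p₀=1/4=0.2500
P(X≤6) from Σ C(n,i)·p₀^i·(1−p₀)^(n−i)
p-value (one-sided, H₁ less) = 0.11123
At α=0.05: p ≥ α → fail to reject H₀

reject H₀: no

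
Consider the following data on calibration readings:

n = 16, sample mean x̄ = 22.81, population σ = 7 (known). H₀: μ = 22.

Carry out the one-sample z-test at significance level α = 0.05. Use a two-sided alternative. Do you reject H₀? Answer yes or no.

SE = σ/√n = 7/√16 = 1.7500
z = (x̄−μ₀)/SE = (22.81−22)/1.7500 = 0.4629
p-value (two-sided) = 0.64347
At α=0.05: p ≥ α → fail to reject H₀

reject H₀: no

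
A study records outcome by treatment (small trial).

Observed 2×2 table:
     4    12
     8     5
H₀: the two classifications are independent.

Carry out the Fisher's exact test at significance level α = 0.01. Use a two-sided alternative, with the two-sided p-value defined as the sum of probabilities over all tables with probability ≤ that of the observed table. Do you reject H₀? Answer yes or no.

reject H₀: no

Margins: r₁=16, r₂=13, c₁=12, c₂=17, n=29
p_obs = C(16,4)·C(13,8)/C(29,12); sum pmf over tables with pmf ≤ p_obs
p-value (two-sided) = 0.06670
At α=0.01: p ≥ α → fail to reject H₀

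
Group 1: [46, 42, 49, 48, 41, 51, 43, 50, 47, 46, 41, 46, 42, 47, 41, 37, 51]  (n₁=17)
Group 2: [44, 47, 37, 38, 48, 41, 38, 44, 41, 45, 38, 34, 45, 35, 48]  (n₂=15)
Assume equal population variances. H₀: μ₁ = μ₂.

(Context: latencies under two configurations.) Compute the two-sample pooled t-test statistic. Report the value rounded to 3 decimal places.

test statistic = 2.351

x̄₁=45.176, s₁=4.081, n₁=17
x̄₂=41.533, s₂=4.688, n₂=15
s_p² = [16·4.081² + 14·4.688²]/30 = 19.1401
SE = √(s_p²·(1/17+1/15)) = 1.5498
t = (45.176−41.533)/1.5498 = 2.3507
df = 30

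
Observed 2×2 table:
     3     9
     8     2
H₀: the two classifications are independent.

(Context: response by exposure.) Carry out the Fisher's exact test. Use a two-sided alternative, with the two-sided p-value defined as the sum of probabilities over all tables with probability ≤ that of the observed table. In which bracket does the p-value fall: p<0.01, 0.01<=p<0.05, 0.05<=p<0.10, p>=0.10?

Margins: r₁=12, r₂=10, c₁=11, c₂=11, n=22
p_obs = C(12,3)·C(10,8)/C(22,11); sum pmf over tables with pmf ≤ p_obs
p-value (two-sided) = 0.02997
→ bracket: 0.01<=p<0.05

p-value bracket: 0.01<=p<0.05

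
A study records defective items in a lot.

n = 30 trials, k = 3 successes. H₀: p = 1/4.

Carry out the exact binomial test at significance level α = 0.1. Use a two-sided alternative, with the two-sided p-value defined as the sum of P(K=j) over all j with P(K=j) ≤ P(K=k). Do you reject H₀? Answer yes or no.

reject H₀: yes

Exact binomial: n=30, k=3, p₀=1/4=0.2500
P(X=j) = C(n,j)·p₀^j·(1−p₀)^(n−j); p = Σ P(X=j) over j with P(X=j) ≤ P(X=3)
p-value (two-sided) = 0.05904
At α=0.1: p < α → reject H₀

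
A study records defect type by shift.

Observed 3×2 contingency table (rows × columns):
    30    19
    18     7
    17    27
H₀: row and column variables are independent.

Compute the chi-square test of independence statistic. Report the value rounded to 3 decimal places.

test statistic = 8.449

Row totals [49, 25, 44], col totals [65, 53], n=118
χ² = (30−26.99)²/26.99 + (19−22.01)²/22.01 + (18−13.77)²/13.77 + (7−11.23)²/11.23 + (17−24.24)²/24.24 + (27−19.76)²/19.76 = 8.4492
df = 2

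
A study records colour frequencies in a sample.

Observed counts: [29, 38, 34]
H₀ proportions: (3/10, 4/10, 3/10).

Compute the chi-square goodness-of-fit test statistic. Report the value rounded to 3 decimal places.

n = 101; E_i = n·p_i = [30.30, 40.40, 30.30]
χ² = (29−30.30)²/30.30 + (38−40.40)²/40.40 + (34−30.30)²/30.30 = 0.6502
df = 2

test statistic = 0.650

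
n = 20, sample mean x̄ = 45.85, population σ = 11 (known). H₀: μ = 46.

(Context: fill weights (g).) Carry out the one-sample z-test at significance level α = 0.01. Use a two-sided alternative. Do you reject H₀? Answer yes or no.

SE = σ/√n = 11/√20 = 2.4597
z = (x̄−μ₀)/SE = (45.85−46)/2.4597 = -0.0610
p-value (two-sided) = 0.95137
At α=0.01: p ≥ α → fail to reject H₀

reject H₀: no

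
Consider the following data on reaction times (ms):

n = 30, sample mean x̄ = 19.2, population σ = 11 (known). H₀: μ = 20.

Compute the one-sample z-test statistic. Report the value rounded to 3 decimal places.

SE = σ/√n = 11/√30 = 2.0083
z = (x̄−μ₀)/SE = (19.2−20)/2.0083 = -0.3983

test statistic = -0.398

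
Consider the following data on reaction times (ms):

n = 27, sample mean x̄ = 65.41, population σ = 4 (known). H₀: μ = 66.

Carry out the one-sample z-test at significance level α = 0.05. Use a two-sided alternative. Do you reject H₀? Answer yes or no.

reject H₀: no

SE = σ/√n = 4/√27 = 0.7698
z = (x̄−μ₀)/SE = (65.41−66)/0.7698 = -0.7664
p-value (two-sided) = 0.44342
At α=0.05: p ≥ α → fail to reject H₀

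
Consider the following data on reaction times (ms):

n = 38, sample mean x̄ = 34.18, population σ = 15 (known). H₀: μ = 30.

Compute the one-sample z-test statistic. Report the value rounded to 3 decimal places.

test statistic = 1.718

SE = σ/√n = 15/√38 = 2.4333
z = (x̄−μ₀)/SE = (34.18−30)/2.4333 = 1.7178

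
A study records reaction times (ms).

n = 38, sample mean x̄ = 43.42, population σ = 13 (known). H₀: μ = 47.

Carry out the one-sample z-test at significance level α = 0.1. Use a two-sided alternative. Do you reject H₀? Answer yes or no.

SE = σ/√n = 13/√38 = 2.1089
z = (x̄−μ₀)/SE = (43.42−47)/2.1089 = -1.6976
p-value (two-sided) = 0.08959
At α=0.1: p < α → reject H₀

reject H₀: yes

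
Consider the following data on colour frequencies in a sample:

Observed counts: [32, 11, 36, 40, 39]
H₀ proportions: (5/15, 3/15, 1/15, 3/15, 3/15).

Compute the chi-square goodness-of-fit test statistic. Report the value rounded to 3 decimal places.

n = 158; E_i = n·p_i = [52.67, 31.60, 10.53, 31.60, 31.60]
χ² = (32−52.67)²/52.67 + (11−31.60)²/31.60 + (36−10.53)²/10.53 + (40−31.60)²/31.60 + (39−31.60)²/31.60 = 87.0759
df = 4

test statistic = 87.076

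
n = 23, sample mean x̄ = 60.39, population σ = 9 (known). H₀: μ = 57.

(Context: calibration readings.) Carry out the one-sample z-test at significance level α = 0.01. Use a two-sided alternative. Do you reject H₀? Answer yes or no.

reject H₀: no

SE = σ/√n = 9/√23 = 1.8766
z = (x̄−μ₀)/SE = (60.39−57)/1.8766 = 1.8064
p-value (two-sided) = 0.07085
At α=0.01: p ≥ α → fail to reject H₀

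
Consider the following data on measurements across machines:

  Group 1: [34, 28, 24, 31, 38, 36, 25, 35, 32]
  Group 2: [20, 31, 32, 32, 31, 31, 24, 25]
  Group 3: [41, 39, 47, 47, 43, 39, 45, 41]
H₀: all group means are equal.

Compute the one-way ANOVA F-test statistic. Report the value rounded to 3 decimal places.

Group means [31.44, 28.25, 42.75], grand mean 34.040
SSB = Σnᵢ(x̄ᵢ−x̄)² = 935.738; SSW = ΣΣ(x−x̄ᵢ)² = 415.222
MSB = 935.738/2 = 467.8689; MSW = 415.222/22 = 18.8737
F = MSB/MSW = 24.7894
df = (2, 22)

test statistic = 24.789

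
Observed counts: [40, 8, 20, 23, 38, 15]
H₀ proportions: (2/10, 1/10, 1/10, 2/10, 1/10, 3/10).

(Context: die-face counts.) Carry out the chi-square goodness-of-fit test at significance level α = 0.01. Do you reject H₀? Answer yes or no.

n = 144; E_i = n·p_i = [28.80, 14.40, 14.40, 28.80, 14.40, 43.20]
χ² = (40−28.80)²/28.80 + (8−14.40)²/14.40 + (20−14.40)²/14.40 + (23−28.80)²/28.80 + (38−14.40)²/14.40 + (15−43.20)²/43.20 = 67.6319
df = 5
p-value (upper-tail) = 0.00000
At α=0.01: p < α → reject H₀

reject H₀: yes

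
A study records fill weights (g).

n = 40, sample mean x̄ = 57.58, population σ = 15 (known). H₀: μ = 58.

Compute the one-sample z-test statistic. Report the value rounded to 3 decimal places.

SE = σ/√n = 15/√40 = 2.3717
z = (x̄−μ₀)/SE = (57.58−58)/2.3717 = -0.1771

test statistic = -0.177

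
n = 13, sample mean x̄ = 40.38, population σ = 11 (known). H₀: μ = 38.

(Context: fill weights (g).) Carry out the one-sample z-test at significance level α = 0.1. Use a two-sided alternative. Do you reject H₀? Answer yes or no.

reject H₀: no

SE = σ/√n = 11/√13 = 3.0509
z = (x̄−μ₀)/SE = (40.38−38)/3.0509 = 0.7801
p-value (two-sided) = 0.43533
At α=0.1: p ≥ α → fail to reject H₀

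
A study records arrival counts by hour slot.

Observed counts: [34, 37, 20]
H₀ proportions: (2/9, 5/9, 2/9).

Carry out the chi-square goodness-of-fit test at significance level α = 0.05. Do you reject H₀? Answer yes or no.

n = 91; E_i = n·p_i = [20.22, 50.56, 20.22]
χ² = (34−20.22)²/20.22 + (37−50.56)²/50.56 + (20−20.22)²/20.22 = 13.0242
df = 2
p-value (upper-tail) = 0.00149
At α=0.05: p < α → reject H₀

reject H₀: yes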